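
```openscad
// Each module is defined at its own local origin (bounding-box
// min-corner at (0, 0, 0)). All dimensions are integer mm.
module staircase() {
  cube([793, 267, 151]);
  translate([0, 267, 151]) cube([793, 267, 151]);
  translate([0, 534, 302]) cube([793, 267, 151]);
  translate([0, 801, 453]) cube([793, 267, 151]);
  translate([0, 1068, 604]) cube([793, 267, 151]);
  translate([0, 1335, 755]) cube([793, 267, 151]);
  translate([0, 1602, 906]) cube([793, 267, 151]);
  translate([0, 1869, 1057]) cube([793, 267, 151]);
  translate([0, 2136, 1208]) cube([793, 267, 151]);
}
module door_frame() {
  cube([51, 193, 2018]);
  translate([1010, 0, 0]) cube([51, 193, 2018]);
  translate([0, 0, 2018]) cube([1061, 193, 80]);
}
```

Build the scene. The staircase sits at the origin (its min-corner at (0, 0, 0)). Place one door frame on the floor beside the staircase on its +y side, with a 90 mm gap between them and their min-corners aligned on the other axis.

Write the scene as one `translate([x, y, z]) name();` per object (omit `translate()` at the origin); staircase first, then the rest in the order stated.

staircase();
translate([0, 2493, 0]) door_frame();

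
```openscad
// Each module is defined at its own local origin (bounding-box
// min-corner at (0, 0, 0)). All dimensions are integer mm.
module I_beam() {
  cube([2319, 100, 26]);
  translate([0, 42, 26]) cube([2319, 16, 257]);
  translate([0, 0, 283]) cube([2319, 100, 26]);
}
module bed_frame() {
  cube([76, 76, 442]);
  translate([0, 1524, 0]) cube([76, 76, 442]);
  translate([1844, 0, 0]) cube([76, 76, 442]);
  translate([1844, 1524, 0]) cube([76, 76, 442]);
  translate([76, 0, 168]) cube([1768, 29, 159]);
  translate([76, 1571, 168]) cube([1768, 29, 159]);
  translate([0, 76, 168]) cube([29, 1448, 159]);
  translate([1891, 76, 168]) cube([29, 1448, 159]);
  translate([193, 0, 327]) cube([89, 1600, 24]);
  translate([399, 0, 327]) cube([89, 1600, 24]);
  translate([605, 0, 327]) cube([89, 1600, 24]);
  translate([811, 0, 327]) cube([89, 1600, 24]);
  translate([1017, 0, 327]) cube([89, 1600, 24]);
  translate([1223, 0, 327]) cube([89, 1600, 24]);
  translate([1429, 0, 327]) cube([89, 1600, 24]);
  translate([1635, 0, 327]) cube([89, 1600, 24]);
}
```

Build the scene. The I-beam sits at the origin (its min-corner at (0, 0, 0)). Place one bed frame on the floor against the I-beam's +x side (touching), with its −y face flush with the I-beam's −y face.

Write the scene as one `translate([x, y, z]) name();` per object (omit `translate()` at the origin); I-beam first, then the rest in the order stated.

I_beam();
translate([2319, 0, 0]) bed_frame();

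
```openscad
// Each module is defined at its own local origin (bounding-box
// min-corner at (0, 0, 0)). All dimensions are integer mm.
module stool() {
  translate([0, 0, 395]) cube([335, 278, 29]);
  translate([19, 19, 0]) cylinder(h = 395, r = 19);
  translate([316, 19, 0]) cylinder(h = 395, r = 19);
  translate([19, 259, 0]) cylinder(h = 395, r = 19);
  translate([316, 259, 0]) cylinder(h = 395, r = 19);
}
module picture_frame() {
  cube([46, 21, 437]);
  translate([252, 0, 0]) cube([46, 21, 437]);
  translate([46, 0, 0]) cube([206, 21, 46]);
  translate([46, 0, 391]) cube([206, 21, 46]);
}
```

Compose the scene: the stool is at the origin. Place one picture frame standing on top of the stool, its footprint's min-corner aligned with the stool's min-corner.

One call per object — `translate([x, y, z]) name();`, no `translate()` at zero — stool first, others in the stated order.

stool();
translate([0, 0, 424]) picture_frame();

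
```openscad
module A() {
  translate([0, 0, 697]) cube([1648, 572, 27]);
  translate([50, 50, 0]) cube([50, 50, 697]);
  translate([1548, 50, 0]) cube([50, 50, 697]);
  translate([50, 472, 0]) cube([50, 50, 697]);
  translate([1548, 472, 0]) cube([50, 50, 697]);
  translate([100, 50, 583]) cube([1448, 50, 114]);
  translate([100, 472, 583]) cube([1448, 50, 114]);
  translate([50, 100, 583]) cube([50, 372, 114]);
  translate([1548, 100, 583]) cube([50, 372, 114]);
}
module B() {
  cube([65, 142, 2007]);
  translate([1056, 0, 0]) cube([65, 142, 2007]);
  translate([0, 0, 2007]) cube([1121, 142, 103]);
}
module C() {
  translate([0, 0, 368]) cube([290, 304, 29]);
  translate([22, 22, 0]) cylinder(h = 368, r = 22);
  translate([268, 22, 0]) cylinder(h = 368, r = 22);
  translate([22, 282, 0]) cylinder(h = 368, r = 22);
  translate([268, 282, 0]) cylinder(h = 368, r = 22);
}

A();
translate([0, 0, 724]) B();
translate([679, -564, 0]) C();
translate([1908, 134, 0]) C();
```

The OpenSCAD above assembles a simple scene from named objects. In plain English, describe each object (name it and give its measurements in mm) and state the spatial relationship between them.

A is a rectangular dining table. The top is 1648×572×27 mm with its upper surface at z = 724 mm. It stands on four 50×50 mm square legs, each inset 50 mm from the nearest pair of top edges, running from the floor to the underside of the top. Four apron rails, 50 mm thick and 114 mm tall, run between adjacent legs with their top edges flush with the underside of the top and their outer faces flush with the legs' outer faces.

B is a door frame. The clear opening is 991 mm wide and 2007 mm high. Two 65 mm wide jambs, 142 mm deep, stand either side of the opening from the floor to the top of the opening. A 103 mm thick head sits across the top of both jambs, spanning the full outside width of the frame.

C is a four-legged stool. The seat is 290×304 mm, 29 mm thick, top at z = 397 mm. It stands on four round legs, each 44 mm in diameter, from z = 0 to the seat underside, each leg's axis is inset half a diameter from the nearest pair of seat edges (so the leg's bounding box is flush with the corner).

The door frame is on top of the table. Two stools sit around the table at the −y, +x sides.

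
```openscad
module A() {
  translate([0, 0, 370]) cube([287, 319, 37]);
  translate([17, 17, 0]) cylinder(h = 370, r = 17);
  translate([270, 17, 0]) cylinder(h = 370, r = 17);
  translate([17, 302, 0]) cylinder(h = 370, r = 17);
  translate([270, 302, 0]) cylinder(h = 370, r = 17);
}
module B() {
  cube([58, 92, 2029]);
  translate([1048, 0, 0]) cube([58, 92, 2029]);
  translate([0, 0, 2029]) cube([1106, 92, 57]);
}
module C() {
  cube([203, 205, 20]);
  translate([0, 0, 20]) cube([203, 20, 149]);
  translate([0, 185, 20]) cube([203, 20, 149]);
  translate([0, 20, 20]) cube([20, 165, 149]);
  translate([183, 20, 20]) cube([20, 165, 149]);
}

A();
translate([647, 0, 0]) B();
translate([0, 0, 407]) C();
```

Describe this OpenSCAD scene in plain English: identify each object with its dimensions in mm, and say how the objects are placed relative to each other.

A is a four-legged stool. The seat is 287×319 mm, 37 mm thick, top at z = 407 mm. It stands on four round legs, each 34 mm in diameter, from z = 0 to the seat underside, each leg's axis is inset half a diameter from the nearest pair of seat edges (so the leg's bounding box is flush with the corner).

B is a rectangular door frame: two vertical jambs of 58×92 mm section, 2029 mm tall, with a clear opening 990 mm wide between their inner faces. A header 57 mm tall and 92 mm deep lies on top of the jambs and spans the full outside width.

C is an open storage box with external size 203×205×169 mm and wall thickness 20 mm (the base is also 20 mm thick). The base covers the whole footprint; the four walls stand on the base, with the y-facing walls full-width and the x-facing walls fitting between their inner faces.

The door frame is on the floor beside the stool on its +x side. The open box is on top of the stool.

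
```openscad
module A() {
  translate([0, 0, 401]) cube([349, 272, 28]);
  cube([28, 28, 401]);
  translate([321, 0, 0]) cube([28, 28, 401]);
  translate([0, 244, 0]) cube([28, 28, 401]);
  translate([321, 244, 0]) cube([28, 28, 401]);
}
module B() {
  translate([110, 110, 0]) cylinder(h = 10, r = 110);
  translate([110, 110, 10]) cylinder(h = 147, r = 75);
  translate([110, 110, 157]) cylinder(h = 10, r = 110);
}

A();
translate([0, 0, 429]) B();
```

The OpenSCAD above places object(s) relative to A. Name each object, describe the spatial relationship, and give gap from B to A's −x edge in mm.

A is a stool. B is a spool. The spool is on top of the stool. The gap from the spool to the stool's −x edge is 0 mm.

The spool's min-x is at 0; the stool's min-x is 0; gap = 0 mm.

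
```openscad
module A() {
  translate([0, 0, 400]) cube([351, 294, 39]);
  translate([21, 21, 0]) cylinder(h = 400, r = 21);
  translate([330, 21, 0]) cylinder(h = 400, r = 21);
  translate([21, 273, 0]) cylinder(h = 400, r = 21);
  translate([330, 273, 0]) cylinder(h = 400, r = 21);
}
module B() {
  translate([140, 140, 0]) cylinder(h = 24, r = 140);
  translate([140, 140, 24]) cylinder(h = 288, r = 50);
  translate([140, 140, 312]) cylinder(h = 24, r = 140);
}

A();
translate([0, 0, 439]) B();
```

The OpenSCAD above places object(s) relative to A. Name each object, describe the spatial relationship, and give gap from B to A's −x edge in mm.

The spool's min-x is at 0; the stool's min-x is 0; gap = 0 mm.

A is a stool. B is a spool. The spool is on top of the stool. The gap from the spool to the stool's −x edge is 0 mm.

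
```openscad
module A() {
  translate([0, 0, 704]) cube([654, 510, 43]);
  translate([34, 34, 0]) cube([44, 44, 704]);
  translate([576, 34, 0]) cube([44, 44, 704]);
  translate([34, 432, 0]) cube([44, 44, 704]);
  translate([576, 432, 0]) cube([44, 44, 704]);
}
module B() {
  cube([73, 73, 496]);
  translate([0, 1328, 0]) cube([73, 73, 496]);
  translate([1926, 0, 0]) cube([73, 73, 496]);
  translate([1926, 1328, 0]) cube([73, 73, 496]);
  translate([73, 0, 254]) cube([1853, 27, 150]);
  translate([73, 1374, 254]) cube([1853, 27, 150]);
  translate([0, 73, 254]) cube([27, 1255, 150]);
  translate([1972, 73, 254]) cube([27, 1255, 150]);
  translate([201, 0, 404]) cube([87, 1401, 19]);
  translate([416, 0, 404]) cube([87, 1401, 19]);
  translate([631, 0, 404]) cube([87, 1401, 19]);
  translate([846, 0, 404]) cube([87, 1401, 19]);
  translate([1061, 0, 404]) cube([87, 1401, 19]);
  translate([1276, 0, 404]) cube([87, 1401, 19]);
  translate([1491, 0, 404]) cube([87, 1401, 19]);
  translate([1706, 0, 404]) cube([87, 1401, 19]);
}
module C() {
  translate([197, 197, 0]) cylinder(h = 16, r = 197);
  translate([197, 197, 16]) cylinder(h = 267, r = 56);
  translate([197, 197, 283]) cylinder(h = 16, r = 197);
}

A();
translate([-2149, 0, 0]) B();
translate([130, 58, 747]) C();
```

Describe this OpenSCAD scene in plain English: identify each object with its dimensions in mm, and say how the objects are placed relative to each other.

A is a table with a 654×510 mm rectangular top, 43 mm thick, top surface at z = 747 mm, supported by four 44×44 mm square legs, each inset 34 mm from the nearest pair of top edges, running from the floor.

B is a bed frame 1999 mm long (x) by 1401 mm wide (y). Four 73×73 mm corner posts, 496 mm tall, at the corners of the footprint. Four rails of 27 mm thickness and 150 mm height run between adjacent posts with their undersides at z = 254 mm, their outer faces flush with the outside of the frame (the two x-running rails run between the posts' inner faces; the two y-running rails run between the posts' inner faces). 8 slats, each 87 mm wide (x) and 19 mm thick, lie across the top of the two x-running rails, running the full 1401 mm width of the frame in y; the slats are evenly spaced along x between the inner faces of the end posts with equal gaps (rounded down to the nearest mm) at the −x end and between each pair — any rounding remainder accumulates at the +x end.

C is a spool: two coaxial disc flanges of radius 197 mm and thickness 16 mm, joined by a core cylinder of radius 56 mm and height 267 mm. The lower flange rests on z = 0 and the three cylinders share a vertical axis.

The bed frame is on the floor beside the table on its −x side. The spool is on top of the table, centred.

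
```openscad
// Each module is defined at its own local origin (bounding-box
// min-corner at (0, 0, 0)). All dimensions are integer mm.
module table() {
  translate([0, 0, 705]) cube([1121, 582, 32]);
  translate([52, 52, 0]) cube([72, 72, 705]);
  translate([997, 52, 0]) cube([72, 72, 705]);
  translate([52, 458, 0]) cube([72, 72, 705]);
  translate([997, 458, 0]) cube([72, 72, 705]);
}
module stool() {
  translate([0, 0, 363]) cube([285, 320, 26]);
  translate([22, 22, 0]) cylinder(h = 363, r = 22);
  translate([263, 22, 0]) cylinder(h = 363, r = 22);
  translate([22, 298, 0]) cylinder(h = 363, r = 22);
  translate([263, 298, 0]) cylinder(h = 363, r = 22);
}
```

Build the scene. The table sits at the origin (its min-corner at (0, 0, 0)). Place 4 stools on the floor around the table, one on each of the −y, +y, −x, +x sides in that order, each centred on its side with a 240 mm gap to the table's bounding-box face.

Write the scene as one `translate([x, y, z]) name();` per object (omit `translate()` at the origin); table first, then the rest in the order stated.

table();
translate([418, -560, 0]) stool();
translate([418, 822, 0]) stool();
translate([-525, 131, 0]) stool();
translate([1361, 131, 0]) stool();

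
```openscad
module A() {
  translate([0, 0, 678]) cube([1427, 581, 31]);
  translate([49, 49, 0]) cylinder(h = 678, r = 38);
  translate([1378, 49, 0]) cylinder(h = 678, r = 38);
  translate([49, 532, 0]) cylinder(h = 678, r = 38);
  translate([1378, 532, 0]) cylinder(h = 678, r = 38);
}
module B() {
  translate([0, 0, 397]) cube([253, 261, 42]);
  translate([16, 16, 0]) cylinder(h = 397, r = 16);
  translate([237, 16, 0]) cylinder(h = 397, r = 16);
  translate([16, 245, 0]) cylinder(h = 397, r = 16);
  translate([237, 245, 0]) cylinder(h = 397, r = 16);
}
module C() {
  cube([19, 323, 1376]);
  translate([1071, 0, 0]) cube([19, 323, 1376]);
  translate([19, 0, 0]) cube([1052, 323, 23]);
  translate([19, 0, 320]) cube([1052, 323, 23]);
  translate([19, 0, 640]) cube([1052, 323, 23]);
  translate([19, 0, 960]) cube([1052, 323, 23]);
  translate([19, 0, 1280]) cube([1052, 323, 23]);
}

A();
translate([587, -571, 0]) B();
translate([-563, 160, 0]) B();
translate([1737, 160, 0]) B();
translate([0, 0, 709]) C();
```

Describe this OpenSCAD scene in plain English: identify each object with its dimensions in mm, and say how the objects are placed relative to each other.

A is a rectangular dining table. The top is 1427×581×31 mm with its upper surface at z = 709 mm. It stands on four round legs of 76 mm diameter, each leg's bounding box inset 11 mm from the nearest pair of top edges, running from the floor to the underside of the top.

B is a four-legged stool. The seat is a 253×261×42 mm slab whose top surface is at z = 439 mm; four round legs, each 32 mm in diameter, run from the floor (z = 0) to the underside of the seat, each leg's axis is inset half a diameter from the nearest pair of seat edges (so the leg's bounding box is flush with the corner).

C is a bookshelf 1090 mm wide overall, 323 mm deep and 1376 mm tall. The two sides are 19 mm thick vertical panels. 5 horizontal shelves of 23 mm thickness span between the inner faces of the sides; the lowest shelf sits on the floor and shelves are stacked with a clear vertical gap of 297 mm between each pair.

Three stools sit around the table at the −y, −x, +x sides. The bookshelf is on top of the table.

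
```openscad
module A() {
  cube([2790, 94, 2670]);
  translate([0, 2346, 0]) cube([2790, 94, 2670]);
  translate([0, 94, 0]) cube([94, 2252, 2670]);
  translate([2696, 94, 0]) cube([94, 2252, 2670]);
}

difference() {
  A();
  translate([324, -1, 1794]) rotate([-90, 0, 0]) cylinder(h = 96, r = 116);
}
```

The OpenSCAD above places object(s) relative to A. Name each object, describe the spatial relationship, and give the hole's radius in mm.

The subtracted cylinder has r = 116 mm.

A is a house frame. The house frame has a circular hole through its front wall. The hole's radius is 116 mm.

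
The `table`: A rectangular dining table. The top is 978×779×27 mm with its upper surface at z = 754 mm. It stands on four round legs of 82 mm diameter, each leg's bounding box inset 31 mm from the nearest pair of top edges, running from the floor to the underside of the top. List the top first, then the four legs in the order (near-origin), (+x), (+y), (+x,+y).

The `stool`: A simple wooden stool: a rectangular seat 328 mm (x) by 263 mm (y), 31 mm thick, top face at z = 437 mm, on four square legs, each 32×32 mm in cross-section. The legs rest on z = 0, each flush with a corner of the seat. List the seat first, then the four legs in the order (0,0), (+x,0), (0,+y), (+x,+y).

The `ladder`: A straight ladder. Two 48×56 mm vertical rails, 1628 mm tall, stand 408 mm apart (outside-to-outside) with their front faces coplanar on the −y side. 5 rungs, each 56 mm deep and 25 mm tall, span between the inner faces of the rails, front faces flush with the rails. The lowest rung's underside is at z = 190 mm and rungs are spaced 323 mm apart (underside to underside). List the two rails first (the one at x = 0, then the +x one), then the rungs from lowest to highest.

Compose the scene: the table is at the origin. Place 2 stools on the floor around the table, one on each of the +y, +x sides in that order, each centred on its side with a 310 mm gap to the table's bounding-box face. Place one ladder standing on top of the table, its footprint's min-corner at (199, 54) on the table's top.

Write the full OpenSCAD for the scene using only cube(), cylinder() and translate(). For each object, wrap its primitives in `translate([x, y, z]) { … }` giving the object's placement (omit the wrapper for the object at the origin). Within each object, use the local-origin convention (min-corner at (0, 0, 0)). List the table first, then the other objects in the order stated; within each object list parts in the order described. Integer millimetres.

translate([0, 0, 727]) cube([978, 779, 27]);
translate([72, 72, 0]) cylinder(h = 727, r = 41);
translate([906, 72, 0]) cylinder(h = 727, r = 41);
translate([72, 707, 0]) cylinder(h = 727, r = 41);
translate([906, 707, 0]) cylinder(h = 727, r = 41);
translate([325, 1089, 0]) {
  translate([0, 0, 406]) cube([328, 263, 31]);
  cube([32, 32, 406]);
  translate([296, 0, 0]) cube([32, 32, 406]);
  translate([0, 231, 0]) cube([32, 32, 406]);
  translate([296, 231, 0]) cube([32, 32, 406]);
}
translate([1288, 258, 0]) {
  translate([0, 0, 406]) cube([328, 263, 31]);
  cube([32, 32, 406]);
  translate([296, 0, 0]) cube([32, 32, 406]);
  translate([0, 231, 0]) cube([32, 32, 406]);
  translate([296, 231, 0]) cube([32, 32, 406]);
}
translate([199, 54, 754]) {
  cube([48, 56, 1628]);
  translate([360, 0, 0]) cube([48, 56, 1628]);
  translate([48, 0, 190]) cube([312, 56, 25]);
  translate([48, 0, 513]) cube([312, 56, 25]);
  translate([48, 0, 836]) cube([312, 56, 25]);
  translate([48, 0, 1159]) cube([312, 56, 25]);
  translate([48, 0, 1482]) cube([312, 56, 25]);
}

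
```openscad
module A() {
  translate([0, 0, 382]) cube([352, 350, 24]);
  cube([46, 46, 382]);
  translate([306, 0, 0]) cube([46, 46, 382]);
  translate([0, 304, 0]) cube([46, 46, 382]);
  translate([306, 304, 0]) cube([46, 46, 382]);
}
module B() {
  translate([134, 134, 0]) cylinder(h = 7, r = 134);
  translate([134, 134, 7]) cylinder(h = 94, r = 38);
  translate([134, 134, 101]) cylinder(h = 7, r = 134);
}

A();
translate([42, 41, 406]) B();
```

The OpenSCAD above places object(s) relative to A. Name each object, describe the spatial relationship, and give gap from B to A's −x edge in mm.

A is a stool. B is a spool. The spool is on top of the stool, centred. The gap from the spool to the stool's −x edge is 42 mm.

The spool's min-x is at 42; the stool's min-x is 0; gap = 42 mm.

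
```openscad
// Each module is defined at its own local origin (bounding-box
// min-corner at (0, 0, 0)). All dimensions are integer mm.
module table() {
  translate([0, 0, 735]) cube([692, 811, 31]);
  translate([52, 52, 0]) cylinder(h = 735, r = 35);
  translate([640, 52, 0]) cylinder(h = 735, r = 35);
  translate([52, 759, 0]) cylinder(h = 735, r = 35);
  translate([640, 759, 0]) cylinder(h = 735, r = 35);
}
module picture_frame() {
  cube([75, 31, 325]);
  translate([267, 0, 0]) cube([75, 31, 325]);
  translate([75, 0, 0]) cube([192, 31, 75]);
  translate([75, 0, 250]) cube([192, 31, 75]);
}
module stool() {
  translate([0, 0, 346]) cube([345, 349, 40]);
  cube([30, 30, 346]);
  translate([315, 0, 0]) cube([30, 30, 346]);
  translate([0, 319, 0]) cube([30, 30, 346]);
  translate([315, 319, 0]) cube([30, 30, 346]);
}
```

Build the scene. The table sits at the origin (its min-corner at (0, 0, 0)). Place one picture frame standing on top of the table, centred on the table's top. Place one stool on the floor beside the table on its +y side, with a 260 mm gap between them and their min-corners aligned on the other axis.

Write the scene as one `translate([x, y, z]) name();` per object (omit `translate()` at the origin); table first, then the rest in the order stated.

table();
translate([175, 390, 766]) picture_frame();
translate([0, 1071, 0]) stool();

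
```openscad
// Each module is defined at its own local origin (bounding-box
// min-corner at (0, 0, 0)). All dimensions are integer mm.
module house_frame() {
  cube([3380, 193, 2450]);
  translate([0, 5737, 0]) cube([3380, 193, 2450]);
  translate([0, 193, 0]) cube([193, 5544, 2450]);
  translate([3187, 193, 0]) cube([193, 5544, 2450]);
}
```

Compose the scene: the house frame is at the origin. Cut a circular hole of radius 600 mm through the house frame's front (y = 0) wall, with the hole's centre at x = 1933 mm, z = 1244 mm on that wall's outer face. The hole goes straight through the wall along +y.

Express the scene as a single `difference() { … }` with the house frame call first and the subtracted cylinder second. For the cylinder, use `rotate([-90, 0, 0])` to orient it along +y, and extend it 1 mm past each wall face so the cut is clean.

difference() {
  house_frame();
  translate([1933, -1, 1244]) rotate([-90, 0, 0]) cylinder(h = 195, r = 600);
}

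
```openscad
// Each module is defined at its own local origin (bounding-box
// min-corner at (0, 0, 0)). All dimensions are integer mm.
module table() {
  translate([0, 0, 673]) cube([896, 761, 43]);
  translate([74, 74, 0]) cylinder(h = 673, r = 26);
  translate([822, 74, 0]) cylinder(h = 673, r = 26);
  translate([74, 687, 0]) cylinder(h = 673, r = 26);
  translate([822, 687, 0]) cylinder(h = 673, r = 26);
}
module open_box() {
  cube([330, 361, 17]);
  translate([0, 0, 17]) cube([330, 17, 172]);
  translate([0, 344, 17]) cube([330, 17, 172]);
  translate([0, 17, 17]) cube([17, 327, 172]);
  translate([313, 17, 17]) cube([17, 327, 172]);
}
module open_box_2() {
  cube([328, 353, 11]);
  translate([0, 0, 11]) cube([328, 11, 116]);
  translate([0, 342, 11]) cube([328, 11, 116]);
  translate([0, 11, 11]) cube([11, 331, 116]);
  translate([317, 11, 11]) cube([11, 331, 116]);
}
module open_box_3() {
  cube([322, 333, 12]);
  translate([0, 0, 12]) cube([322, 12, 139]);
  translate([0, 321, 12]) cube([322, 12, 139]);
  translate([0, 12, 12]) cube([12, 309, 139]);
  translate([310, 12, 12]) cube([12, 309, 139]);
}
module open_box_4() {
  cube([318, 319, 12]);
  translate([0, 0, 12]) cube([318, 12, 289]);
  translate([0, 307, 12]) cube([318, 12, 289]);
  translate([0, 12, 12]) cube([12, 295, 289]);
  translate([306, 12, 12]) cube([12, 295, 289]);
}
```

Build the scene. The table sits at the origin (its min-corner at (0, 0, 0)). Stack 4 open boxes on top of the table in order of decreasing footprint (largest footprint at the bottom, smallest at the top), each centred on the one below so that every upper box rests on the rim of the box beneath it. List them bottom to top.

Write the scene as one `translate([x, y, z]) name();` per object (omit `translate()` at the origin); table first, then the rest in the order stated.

table();
translate([283, 200, 716]) open_box();
translate([284, 204, 905]) open_box_2();
translate([287, 214, 1032]) open_box_3();
translate([289, 221, 1183]) open_box_4();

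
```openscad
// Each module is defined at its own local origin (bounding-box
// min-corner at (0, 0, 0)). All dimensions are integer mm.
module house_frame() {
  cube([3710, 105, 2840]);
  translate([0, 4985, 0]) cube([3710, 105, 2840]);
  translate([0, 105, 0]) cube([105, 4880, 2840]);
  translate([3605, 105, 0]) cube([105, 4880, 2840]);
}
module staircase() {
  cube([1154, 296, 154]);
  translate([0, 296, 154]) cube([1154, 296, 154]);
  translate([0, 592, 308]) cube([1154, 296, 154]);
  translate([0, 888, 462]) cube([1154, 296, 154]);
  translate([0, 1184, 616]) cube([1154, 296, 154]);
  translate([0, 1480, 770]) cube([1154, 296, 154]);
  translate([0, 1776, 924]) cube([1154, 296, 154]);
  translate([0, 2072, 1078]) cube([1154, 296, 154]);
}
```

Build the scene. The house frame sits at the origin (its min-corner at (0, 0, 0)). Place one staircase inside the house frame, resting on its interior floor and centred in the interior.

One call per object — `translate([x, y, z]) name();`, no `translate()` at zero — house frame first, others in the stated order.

house_frame();
translate([1278, 1361, 0]) staircase();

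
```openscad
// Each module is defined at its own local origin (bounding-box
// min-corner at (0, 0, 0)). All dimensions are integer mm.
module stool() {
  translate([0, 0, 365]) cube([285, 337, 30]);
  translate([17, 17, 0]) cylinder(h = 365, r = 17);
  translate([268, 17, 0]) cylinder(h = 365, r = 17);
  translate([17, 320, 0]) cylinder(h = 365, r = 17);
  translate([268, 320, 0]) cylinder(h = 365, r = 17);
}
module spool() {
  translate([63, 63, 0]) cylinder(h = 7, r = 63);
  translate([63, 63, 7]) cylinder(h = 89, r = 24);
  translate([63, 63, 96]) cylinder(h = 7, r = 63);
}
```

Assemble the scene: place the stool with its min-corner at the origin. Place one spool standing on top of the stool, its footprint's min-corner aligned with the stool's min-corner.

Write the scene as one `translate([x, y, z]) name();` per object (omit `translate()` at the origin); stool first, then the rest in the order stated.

stool();
translate([0, 0, 395]) spool();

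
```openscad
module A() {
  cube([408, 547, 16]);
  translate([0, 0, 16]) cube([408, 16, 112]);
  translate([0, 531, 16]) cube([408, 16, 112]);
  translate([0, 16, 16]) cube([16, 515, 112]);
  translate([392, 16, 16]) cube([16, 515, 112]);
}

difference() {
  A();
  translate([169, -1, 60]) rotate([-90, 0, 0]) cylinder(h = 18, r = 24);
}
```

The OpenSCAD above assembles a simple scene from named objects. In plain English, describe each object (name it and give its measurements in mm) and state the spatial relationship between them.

A is an open storage box with external size 408×547×128 mm and wall thickness 16 mm (the base is also 16 mm thick). The base covers the whole footprint; the four walls stand on the base, with the y-facing walls full-width and the x-facing walls fitting between their inner faces.

The open box has a circular hole of radius 24 mm through its front wall, centred at (x = 169, z = 60).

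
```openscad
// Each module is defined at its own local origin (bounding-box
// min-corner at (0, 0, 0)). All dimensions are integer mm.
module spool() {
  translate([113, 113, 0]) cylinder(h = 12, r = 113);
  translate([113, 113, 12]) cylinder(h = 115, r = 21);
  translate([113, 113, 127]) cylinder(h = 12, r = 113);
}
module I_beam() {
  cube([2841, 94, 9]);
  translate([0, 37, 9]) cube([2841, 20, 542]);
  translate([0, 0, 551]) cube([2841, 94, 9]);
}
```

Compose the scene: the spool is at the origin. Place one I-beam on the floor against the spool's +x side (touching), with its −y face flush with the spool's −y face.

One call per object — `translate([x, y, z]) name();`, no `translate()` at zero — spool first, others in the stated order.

spool();
translate([226, 0, 0]) I_beam();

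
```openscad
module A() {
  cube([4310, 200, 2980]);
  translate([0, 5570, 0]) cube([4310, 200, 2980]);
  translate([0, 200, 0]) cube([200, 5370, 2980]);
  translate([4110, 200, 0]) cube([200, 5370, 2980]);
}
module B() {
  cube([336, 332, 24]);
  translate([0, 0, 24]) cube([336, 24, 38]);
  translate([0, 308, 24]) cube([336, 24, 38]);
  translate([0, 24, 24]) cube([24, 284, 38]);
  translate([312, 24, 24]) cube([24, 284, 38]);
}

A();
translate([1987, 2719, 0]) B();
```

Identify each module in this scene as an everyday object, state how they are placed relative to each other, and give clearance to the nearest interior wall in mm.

Clearances: x = 1787, y = 2519; minimum 1787 mm.

A is a house frame. B is an open box. The open box sits inside the house frame, centred. The clearance to the nearest interior wall is 1787 mm.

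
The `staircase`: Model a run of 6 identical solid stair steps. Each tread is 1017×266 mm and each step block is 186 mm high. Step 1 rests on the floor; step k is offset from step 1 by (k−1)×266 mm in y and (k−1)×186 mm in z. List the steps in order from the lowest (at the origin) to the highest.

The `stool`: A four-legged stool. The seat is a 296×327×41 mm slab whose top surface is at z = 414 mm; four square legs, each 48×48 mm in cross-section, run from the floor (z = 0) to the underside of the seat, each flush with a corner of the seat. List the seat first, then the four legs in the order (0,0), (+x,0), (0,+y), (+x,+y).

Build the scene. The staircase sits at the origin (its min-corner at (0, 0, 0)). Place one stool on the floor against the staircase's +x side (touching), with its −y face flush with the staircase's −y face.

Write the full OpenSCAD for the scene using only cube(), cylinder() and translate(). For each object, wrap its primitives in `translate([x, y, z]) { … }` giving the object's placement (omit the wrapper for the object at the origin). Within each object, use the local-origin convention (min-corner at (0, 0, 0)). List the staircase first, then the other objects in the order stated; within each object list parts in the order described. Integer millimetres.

cube([1017, 266, 186]);
translate([0, 266, 186]) cube([1017, 266, 186]);
translate([0, 532, 372]) cube([1017, 266, 186]);
translate([0, 798, 558]) cube([1017, 266, 186]);
translate([0, 1064, 744]) cube([1017, 266, 186]);
translate([0, 1330, 930]) cube([1017, 266, 186]);
translate([1017, 0, 0]) {
  translate([0, 0, 373]) cube([296, 327, 41]);
  cube([48, 48, 373]);
  translate([248, 0, 0]) cube([48, 48, 373]);
  translate([0, 279, 0]) cube([48, 48, 373]);
  translate([248, 279, 0]) cube([48, 48, 373]);
}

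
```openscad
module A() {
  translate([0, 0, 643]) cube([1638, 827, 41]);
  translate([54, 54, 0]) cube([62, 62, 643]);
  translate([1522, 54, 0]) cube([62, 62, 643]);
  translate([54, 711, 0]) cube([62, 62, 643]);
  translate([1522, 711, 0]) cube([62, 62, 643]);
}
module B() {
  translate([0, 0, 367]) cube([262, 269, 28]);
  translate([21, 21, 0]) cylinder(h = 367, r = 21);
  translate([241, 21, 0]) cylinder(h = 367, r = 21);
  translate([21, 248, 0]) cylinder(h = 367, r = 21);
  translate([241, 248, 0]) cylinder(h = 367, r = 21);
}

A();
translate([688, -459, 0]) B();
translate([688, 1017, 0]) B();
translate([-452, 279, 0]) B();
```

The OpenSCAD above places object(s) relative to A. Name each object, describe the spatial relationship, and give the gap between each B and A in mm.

Each stool's nearest face is 190 mm from the table's bounding box.

A is a table. B is a stool. Three stools sit around the table at the −y, +y, −x sides. The gap between each stool and the table is 190 mm.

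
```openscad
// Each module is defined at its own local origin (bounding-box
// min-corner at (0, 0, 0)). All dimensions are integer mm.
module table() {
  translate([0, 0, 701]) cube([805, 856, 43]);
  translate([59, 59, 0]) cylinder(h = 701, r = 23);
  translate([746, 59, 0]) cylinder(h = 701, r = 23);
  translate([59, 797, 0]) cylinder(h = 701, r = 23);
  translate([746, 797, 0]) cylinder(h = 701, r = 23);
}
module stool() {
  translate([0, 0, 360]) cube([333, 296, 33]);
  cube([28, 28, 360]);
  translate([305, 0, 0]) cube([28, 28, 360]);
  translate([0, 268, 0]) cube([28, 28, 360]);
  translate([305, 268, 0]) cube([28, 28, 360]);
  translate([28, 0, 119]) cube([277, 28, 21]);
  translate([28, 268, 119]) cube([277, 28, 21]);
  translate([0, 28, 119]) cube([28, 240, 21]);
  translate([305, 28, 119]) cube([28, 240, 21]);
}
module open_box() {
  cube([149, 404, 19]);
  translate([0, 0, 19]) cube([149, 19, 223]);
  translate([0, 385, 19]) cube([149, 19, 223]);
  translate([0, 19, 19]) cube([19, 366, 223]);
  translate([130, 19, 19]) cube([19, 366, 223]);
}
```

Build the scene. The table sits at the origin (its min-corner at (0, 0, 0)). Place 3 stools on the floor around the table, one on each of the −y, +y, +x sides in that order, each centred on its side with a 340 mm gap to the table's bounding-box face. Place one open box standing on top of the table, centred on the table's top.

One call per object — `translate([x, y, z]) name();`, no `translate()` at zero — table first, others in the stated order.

table();
translate([236, -636, 0]) stool();
translate([236, 1196, 0]) stool();
translate([1145, 280, 0]) stool();
translate([328, 226, 744]) open_box();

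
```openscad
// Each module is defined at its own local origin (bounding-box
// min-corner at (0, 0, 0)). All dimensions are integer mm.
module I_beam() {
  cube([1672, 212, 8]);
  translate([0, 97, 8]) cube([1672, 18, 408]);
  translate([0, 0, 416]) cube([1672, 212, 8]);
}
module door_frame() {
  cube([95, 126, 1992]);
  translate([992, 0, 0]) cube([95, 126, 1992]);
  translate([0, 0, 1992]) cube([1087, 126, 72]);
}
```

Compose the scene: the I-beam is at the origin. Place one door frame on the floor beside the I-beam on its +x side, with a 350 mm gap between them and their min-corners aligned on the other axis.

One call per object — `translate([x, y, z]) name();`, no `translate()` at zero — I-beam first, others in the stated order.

I_beam();
translate([2022, 0, 0]) door_frame();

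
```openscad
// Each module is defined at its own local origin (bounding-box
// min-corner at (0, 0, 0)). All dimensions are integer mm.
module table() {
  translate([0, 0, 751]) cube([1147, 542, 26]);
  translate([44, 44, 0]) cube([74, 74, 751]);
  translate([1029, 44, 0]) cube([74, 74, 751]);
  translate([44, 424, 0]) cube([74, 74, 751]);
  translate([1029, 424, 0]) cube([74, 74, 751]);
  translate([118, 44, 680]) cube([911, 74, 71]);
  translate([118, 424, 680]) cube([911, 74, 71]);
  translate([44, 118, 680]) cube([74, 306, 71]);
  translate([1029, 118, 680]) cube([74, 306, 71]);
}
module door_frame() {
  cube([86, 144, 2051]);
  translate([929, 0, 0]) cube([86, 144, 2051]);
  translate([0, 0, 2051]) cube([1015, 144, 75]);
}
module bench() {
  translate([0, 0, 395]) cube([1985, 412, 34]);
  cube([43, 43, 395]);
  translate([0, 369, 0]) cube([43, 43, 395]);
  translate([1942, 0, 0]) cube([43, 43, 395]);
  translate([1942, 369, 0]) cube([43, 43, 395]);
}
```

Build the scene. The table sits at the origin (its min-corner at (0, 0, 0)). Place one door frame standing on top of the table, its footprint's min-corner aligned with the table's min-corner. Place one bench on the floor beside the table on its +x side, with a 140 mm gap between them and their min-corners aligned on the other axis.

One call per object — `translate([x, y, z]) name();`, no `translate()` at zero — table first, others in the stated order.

table();
translate([0, 0, 777]) door_frame();
translate([1287, 0, 0]) bench();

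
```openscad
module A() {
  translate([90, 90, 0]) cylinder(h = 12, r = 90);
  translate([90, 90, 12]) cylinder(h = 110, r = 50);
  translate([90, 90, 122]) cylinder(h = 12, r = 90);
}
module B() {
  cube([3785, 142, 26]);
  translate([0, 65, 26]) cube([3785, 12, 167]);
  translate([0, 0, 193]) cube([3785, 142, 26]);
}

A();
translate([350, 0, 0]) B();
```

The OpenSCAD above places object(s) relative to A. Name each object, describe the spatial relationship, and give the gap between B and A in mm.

A is a spool. B is an I-beam. The I-beam is on the floor beside the spool on its +x side. The gap between the I-beam and the spool is 170 mm.

The I-beam's nearest face is 170 mm from the spool's +x face.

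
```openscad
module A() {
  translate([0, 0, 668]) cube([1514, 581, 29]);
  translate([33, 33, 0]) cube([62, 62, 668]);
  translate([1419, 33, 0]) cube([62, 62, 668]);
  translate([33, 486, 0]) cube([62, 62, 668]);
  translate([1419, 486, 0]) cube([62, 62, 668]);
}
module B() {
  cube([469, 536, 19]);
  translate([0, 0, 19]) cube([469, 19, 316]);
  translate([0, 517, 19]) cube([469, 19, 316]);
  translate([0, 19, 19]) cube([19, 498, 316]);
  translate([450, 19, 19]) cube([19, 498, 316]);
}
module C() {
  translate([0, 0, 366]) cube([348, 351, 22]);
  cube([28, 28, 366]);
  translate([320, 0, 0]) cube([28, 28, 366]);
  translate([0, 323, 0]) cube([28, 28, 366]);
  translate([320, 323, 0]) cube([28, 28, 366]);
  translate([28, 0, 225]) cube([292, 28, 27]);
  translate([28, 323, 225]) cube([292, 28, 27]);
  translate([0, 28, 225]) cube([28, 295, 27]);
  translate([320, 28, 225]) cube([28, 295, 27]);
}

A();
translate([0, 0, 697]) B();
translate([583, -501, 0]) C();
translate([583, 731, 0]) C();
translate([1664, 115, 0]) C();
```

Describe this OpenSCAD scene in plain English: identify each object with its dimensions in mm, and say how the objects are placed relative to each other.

A is a rectangular dining table. The top is 1514×581×29 mm with its upper surface at z = 697 mm. It stands on four 62×62 mm square legs, each inset 33 mm from the nearest pair of top edges, running from the floor to the underside of the top.

B is an open storage box with external size 469×536×335 mm and wall thickness 19 mm (the base is also 19 mm thick). The base covers the whole footprint; the four walls stand on the base, with the y-facing walls full-width and the x-facing walls fitting between their inner faces.

C is a four-legged stool. The seat is 348×351 mm, 22 mm thick, top at z = 388 mm. It stands on four square legs, each 28×28 mm in cross-section, from z = 0 to the seat underside, each flush with a corner of the seat. Four stretchers, 28 mm wide and 27 mm tall, connect adjacent legs with their undersides at z = 225 mm, each running between the inner faces of the legs it joins and aligned with the legs' outer faces on the other axis.

The open box is on top of the table. Three stools sit around the table at the −y, +y, +x sides.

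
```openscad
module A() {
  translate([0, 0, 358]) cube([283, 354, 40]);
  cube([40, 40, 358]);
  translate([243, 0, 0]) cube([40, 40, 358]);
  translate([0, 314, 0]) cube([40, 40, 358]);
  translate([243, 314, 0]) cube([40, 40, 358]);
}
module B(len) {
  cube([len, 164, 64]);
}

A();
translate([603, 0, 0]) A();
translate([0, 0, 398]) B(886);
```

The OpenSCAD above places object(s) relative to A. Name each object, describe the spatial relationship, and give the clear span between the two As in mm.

A is a stool. B is a beam. A beam spans the tops of two stools. The clear span between the two stools is 320 mm.

Second stool starts at x = 603; first ends at x = 283; clear span = 603 − 283 = 320 mm.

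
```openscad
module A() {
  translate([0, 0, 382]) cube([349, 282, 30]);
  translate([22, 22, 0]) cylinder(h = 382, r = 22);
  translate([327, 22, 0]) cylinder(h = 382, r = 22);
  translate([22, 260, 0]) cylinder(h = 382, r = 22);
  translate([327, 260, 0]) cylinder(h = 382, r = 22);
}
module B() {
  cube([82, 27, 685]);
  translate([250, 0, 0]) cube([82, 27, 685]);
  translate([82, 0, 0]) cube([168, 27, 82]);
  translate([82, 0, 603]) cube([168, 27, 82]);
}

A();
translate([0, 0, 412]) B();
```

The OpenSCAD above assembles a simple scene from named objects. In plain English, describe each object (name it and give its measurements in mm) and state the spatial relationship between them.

A is a simple wooden stool: a rectangular seat 349 mm (x) by 282 mm (y), 30 mm thick, top face at z = 412 mm, on four round legs, each 44 mm in diameter. The legs rest on z = 0, each leg's axis is inset half a diameter from the nearest pair of seat edges (so the leg's bounding box is flush with the corner).

B is a picture frame with a 168×521 mm rectangular opening (x by z) and a uniform 82 mm border on every side. Frame depth is 27 mm along y. It is built from two vertical stiles running the full outside height and two horizontal rails spanning the gap between the stiles.

The picture frame is on top of the stool.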